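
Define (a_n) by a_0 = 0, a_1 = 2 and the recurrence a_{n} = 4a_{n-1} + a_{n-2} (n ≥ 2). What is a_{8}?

The ordinary generating function has denominator 1 - 4y - y^2.
Iterating the recurrence: a_0,…,a_{8} = 0, 2, 8, 34, 144, 610, 2584, 10946, 46368.

46368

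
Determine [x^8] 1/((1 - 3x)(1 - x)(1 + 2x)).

Partial fractions give a closed form: a_n = (9/10)·3^n + (-1/6)·1^n + (4/15)·(-2)^n.
At n = 8: a_8 = 5973.

5973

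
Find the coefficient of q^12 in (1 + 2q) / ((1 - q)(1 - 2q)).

16381

The denominator gives the recurrence a_n = 3a_(n−1) − 2a_(n−2) for n ≥ 3; the numerator fixes a_0 = 1, a_1 = 5, a_2 = 13.
Iterating: 1, 5, 13, 29, 61, 125, 253, 509, 1021, 2045, 4093, 8189, 16381, so a_12 = 16381.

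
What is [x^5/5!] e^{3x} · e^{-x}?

32

The EGF product rule gives c_5 = Σ_{k_1+k_2=5} C(5; k_1,k_2) · ∏ g_i(k_i), where e^{3x} gives (3)^k; e^{-x} gives (-1)^k.
g_1(k) for k = 0…5: 1, 3, 9, 27, 81, 243.
g_2(k) for k = 0…5: 1, -1, 1, -1, 1, -1.
c_5 = Σ_k C(5,k)·g_1(k)·g_2(5−k) = 1·1·(-1) + 5·3·1 + 10·9·(-1) + 10·27·1 + 5·81·(-1) + 1·243·1 = −1 + 15 − 90 + 270 − 405 + 243 = 32.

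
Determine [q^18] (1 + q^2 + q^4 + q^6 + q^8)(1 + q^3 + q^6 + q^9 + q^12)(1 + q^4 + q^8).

(1 + q^2 + q^4 + q^6 + q^8) has coefficients 1,0,1,0,1,0,1,0,1 for degrees 0…8.
(1 + q^3 + q^6 + q^9 + q^12) has coefficients 1,0,0,1,0,0,1,0,0,1,0,0,1,0,0,0,0,0,0 for degrees 0…18.
Finally multiplying by (1 + q^4 + q^8), the product of all factors after the first has coefficients 1,0,0,1,1,0,1,1,1,1,1,1,1,1,1,0,1,1,0 for degrees 0…18.
[q^18] = 1·0 + 1·1 + 1·1 + 1·1 + 1·1 = 4.

4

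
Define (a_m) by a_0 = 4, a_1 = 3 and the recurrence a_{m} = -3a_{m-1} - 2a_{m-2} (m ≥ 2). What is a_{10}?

-7157

The ordinary generating function has denominator 1 + 3z + 2z^2.
Iterating the recurrence: a_0,…,a_{10} = 4, 3, -17, 45, -101, 213, -437, 885, -1781, 3573, -7157.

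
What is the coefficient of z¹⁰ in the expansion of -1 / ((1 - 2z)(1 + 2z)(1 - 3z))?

Partial fractions give a closed form: a_n = (1)·2^n + (-1/5)·(-2)^n + (-9/5)·3^n.
At n = 10: a_10 = -105469.

-105469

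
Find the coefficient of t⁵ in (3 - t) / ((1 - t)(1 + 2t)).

Partial fractions give a closed form: a_n = (2/3)·1^n + (7/3)·(-2)^n.
At n = 5: a_5 = -74.

-74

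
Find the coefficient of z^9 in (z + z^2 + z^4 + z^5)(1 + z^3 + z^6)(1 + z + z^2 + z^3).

4

(z + z^2 + z^4 + z^5) has coefficients 0,1,1,0,1,1 for degrees 0…5.
(1 + z^3 + z^6) has coefficients 1,0,0,1,0,0,1,0,0,0 for degrees 0…9.
Finally multiplying by (1 + z + z^2 + z^3), the product of all factors after the first has coefficients 1,1,1,2,1,1,2,1,1,1 for degrees 0…9.
[z^9] = 1·1 + 1·1 + 1·1 + 1·1 = 4.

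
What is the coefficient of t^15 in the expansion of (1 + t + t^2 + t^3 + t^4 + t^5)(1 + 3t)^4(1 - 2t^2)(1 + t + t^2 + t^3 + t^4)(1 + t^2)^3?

-8948

(1 + t + t^2 + t^3 + t^4 + t^5) has coefficients 1,1,1,1,1,1 for degrees 0…5.
(1 + 3t)^4 has coefficients 1,12,54,108,81,0,0,0,0,0,0,0,0,0,0,0 for degrees 0…15.
Multiplying by (1 - 2t^2) gives running coefficients 1,12,52,84,-27,-216,-162,0,0,0,0,0,0,0,0,0 for degrees 0…15.
Multiplying by (1 + t + t^2 + t^3 + t^4) gives running coefficients 1,13,65,149,122,-95,-269,-321,-405,-378,-162,0,0,0,0,0 for degrees 0…15.
Finally multiplying by (1 + t^2)^3, the product of all factors after the first has coefficients 1,13,68,188,320,391,293,-146,-781,-1477,-2062,-2192,-1970,-1455,-891,-378 for degrees 0…15.
[t^15] = 1·(-378) + 1·(-891) + 1·(-1455) + 1·(-1970) + 1·(-2192) + 1·(-2062) = -8948.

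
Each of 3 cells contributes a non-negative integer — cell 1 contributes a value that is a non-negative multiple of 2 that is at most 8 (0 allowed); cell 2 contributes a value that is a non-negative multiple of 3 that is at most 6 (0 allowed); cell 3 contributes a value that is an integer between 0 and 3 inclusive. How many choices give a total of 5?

The generating function for the choices is (1 + q^2 + q^4 + q^6 + q^8)·(1 + q^3 + q^6)·(1 + q + q^2 + q^3); the count is [q^5].
(1 + q^2 + q^4 + q^6 + q^8) has coefficients 1,0,1,0,1,0 for degrees 0…5.
(1 + q^3 + q^6) has coefficients 1,0,0,1,0,0 for degrees 0…5.
Finally multiplying by (1 + q + q^2 + q^3), the product of all factors after the first has coefficients 1,1,1,2,1,1 for degrees 0…5.
[q^5] = 1·1 + 1·2 + 1·1 = 4.

4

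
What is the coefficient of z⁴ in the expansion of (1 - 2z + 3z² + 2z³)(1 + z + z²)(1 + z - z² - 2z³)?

(1 - 2z + 3z² + 2z³) has coefficients 1,-2,3,2 for degrees 0…3.
(1 + z + z²) has coefficients 1,1,1,0,0 for degrees 0…4.
Finally multiplying by (1 + z - z² - 2z³), the product of all factors after the first has coefficients 1,2,1,-2,-3 for degrees 0…4.
[z⁴] = 1·(-3) − 2·(-2) + 3·1 + 2·2 = 8.

8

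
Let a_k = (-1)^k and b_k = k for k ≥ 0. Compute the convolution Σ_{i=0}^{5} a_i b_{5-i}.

Write out a_i and b_{5-i} for i = 0,…,5 and sum the products.
Σ = 1·5 − 1·4 + 1·3 − 1·2 + 1·1 − 1·0 = 3.

3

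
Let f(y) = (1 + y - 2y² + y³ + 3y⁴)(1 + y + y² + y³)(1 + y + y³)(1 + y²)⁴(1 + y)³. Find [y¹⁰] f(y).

634

(1 + y - 2y² + y³ + 3y⁴) has coefficients 1,1,-2,1,3 for degrees 0…4.
(1 + y + y² + y³) has coefficients 1,1,1,1,0,0,0,0,0,0,0 for degrees 0…10.
Multiplying by (1 + y + y³) gives running coefficients 1,2,2,3,2,1,1,0,0,0,0 for degrees 0…10.
Multiplying by (1 + y²)⁴ gives running coefficients 1,2,6,11,16,25,25,30,25,20,16 for degrees 0…10.
Finally multiplying by (1 + y)³, the product of all factors after the first has coefficients 1,5,15,36,69,112,159,196,215,210,181 for degrees 0…10.
[y¹⁰] = 1·181 + 1·210 − 2·215 + 1·196 + 3·159 = 634.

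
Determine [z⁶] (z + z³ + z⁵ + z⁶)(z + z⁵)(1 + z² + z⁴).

4

(z + z³ + z⁵ + z⁶) has coefficients 0,1,0,1,0,1,1 for degrees 0…6.
(z + z⁵) has coefficients 0,1,0,0,0,1,0 for degrees 0…6.
Finally multiplying by (1 + z² + z⁴), the product of all factors after the first has coefficients 0,1,0,1,0,2,0 for degrees 0…6.
[z⁶] = 1·2 + 1·1 + 1·1 + 1·0 = 4.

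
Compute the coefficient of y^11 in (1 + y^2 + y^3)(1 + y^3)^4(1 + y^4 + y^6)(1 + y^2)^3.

84

(1 + y^2 + y^3) has coefficients 1,0,1,1 for degrees 0…3.
(1 + y^3)^4 has coefficients 1,0,0,4,0,0,6,0,0,4,0,0 for degrees 0…11.
Multiplying by (1 + y^4 + y^6) gives running coefficients 1,0,0,4,1,0,7,4,0,8,6,0 for degrees 0…11.
Finally multiplying by (1 + y^2)^3, the product of all factors after the first has coefficients 1,0,3,4,4,12,11,16,24,24,28,36 for degrees 0…11.
[y^11] = 1·36 + 1·24 + 1·24 = 84.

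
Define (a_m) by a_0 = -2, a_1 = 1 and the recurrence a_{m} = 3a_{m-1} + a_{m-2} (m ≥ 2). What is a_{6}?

142

The ordinary generating function has denominator 1 - 3z - z^2.
Iterating the recurrence: a_0,…,a_{6} = -2, 1, 1, 4, 13, 43, 142.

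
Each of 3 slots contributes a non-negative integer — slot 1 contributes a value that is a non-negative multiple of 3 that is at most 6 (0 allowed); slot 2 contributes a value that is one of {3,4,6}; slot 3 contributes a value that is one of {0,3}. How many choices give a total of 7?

2

The generating function for the choices is (1 + q³ + q⁶)·(q³ + q⁴ + q⁶)·(1 + q³); the count is [q⁷].
(1 + q³ + q⁶) has coefficients 1,0,0,1,0,0,1 for degrees 0…6.
(q³ + q⁴ + q⁶) has coefficients 0,0,0,1,1,0,1,0 for degrees 0…7.
Finally multiplying by (1 + q³), the product of all factors after the first has coefficients 0,0,0,1,1,0,2,1 for degrees 0…7.
[q⁷] = 1·1 + 1·1 + 1·0 = 2.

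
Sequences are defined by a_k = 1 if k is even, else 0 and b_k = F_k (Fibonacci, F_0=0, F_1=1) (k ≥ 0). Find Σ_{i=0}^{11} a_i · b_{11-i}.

The convolution is the t^11 coefficient of A(t)B(t).
Σ = 1·89 + 0·55 + 1·34 + 0·21 + 1·13 + 0·8 + 1·5 + 0·3 + 1·2 + 0·1 + 1·1 + 0·0 = 144.

144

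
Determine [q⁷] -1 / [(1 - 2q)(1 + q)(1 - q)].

The denominator gives the recurrence a_n = 2a_(n−1) + a_(n−2) − 2a_(n−3) for n ≥ 3; the numerator fixes a_0 = -1, a_1 = -2, a_2 = -5.
Iterating: -1, -2, -5, -10, -21, -42, -85, -170, so a_7 = -170.

-170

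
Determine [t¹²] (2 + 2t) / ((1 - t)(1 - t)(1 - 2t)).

49094

The denominator gives the recurrence a_n = 4a_(n−1) − 5a_(n−2) + 2a_(n−3) for n ≥ 3; the numerator fixes a_0 = 2, a_1 = 10, a_2 = 30.
Iterating: 2, 10, 30, 74, 166, 354, 734, 1498, 3030, 6098, 12238, 24522, 49094, so a_12 = 49094.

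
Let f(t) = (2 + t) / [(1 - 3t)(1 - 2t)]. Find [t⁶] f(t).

4783

Partial fractions give a closed form: a_n = (7)·3^n + (-5)·2^n.
At n = 6: a_6 = 4783.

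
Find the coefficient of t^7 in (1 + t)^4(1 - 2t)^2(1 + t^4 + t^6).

(1 + t)^4 has coefficients 1,4,6,4,1 for degrees 0…4.
(1 - 2t)^2 has coefficients 1,-4,4,0,0,0,0,0 for degrees 0…7.
Finally multiplying by (1 + t^4 + t^6), the product of all factors after the first has coefficients 1,-4,4,0,1,-4,5,-4 for degrees 0…7.
[t^7] = 1·(-4) + 4·5 + 6·(-4) + 4·1 + 1·0 = -4.

-4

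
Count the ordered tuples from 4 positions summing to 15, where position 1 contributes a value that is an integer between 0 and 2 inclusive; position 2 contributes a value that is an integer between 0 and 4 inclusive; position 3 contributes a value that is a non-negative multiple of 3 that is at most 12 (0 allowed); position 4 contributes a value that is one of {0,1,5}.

14

The generating function for the choices is (1 + t + t^2)·(1 + t + t^2 + t^3 + t^4)·(1 + t^3 + t^6 + t^9 + t^12)·(1 + t + t^5); the count is [t^15].
(1 + t + t^2) has coefficients 1,1,1 for degrees 0…2.
(1 + t + t^2 + t^3 + t^4) has coefficients 1,1,1,1,1,0,0,0,0,0,0,0,0,0,0,0 for degrees 0…15.
Multiplying by (1 + t^3 + t^6 + t^9 + t^12) gives running coefficients 1,1,1,2,2,1,2,2,1,2,2,1,2,2,1,1 for degrees 0…15.
Finally multiplying by (1 + t + t^5), the product of all factors after the first has coefficients 1,2,2,3,4,4,4,5,5,5,5,5,5,5,5,4 for degrees 0…15.
[t^15] = 1·4 + 1·5 + 1·5 = 14.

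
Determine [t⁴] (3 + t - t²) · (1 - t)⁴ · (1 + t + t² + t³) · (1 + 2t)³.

(3 + t - t²) has coefficients 3,1,-1 for degrees 0…2.
(1 - t)⁴ has coefficients 1,-4,6,-4,1 for degrees 0…4.
Multiplying by (1 + t + t² + t³) gives running coefficients 1,-3,3,-1,-1 for degrees 0…4.
Finally multiplying by (1 + 2t)³, the product of all factors after the first has coefficients 1,3,-3,-11,5 for degrees 0…4.
[t⁴] = 3·5 + 1·(-11) − 1·(-3) = 7.

7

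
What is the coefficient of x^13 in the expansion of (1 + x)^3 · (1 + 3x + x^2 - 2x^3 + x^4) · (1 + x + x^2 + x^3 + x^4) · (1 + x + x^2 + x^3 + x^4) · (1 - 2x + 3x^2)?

43

(1 + x)^3 has coefficients 1,3,3,1 for degrees 0…3.
(1 + 3x + x^2 - 2x^3 + x^4) has coefficients 1,3,1,-2,1,0,0,0,0,0,0,0,0,0 for degrees 0…13.
Multiplying by (1 + x + x^2 + x^3 + x^4) gives running coefficients 1,4,5,3,4,3,0,-1,1,0,0,0,0,0 for degrees 0…13.
Multiplying by (1 + x + x^2 + x^3 + x^4) gives running coefficients 1,5,10,13,17,19,15,9,7,3,0,0,1,0 for degrees 0…13.
Finally multiplying by (1 - 2x + 3x^2), the product of all factors after the first has coefficients 1,3,3,8,21,24,28,36,34,16,15,9,1,-2 for degrees 0…13.
[x^13] = 1·(-2) + 3·1 + 3·9 + 1·15 = 43.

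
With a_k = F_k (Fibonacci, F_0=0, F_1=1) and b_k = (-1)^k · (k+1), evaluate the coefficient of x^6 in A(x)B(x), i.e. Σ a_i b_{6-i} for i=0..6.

-2

The convolution is the t^6 coefficient of A(t)B(t).
Σ = 0·7 + 1·(-6) + 1·5 + 2·(-4) + 3·3 + 5·(-2) + 8·1 = -2.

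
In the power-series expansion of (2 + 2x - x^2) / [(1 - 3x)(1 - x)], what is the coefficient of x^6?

2793

The denominator gives the recurrence a_n = 4a_(n−1) − 3a_(n−2) for n ≥ 3; the numerator fixes a_0 = 2, a_1 = 10, a_2 = 33.
Iterating: 2, 10, 33, 102, 309, 930, 2793, so a_6 = 2793.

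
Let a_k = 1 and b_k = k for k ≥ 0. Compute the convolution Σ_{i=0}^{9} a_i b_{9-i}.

The convolution is the t^9 coefficient of A(t)B(t).
Σ = 1·9 + 1·8 + 1·7 + 1·6 + 1·5 + 1·4 + 1·3 + 1·2 + 1·1 + 1·0 = 45.

45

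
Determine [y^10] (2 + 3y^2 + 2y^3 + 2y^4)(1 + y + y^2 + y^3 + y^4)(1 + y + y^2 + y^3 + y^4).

13

(2 + 3y^2 + 2y^3 + 2y^4) has coefficients 2,0,3,2,2 for degrees 0…4.
(1 + y + y^2 + y^3 + y^4) has coefficients 1,1,1,1,1,0,0,0,0,0,0 for degrees 0…10.
Finally multiplying by (1 + y + y^2 + y^3 + y^4), the product of all factors after the first has coefficients 1,2,3,4,5,4,3,2,1,0,0 for degrees 0…10.
[y^10] = 2·0 + 3·1 + 2·2 + 2·3 = 13.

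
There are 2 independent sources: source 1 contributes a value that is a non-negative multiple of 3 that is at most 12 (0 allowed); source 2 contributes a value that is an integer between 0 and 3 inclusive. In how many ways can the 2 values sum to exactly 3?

The generating function for the choices is (1 + x^3 + x^6 + x^9 + x^12)·(1 + x + x^2 + x^3); the count is [x^3].
(1 + x^3 + x^6 + x^9 + x^12) has coefficients 1,0,0,1 for degrees 0…3.
(1 + x + x^2 + x^3) has coefficients 1,1,1,1 for degrees 0…3.
[x^3] = 1·1 + 1·1 = 2.

2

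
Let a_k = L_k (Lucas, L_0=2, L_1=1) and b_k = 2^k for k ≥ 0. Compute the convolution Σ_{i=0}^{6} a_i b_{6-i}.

308

The convolution is the t^6 coefficient of A(t)B(t).
Σ = 2·64 + 1·32 + 3·16 + 4·8 + 7·4 + 11·2 + 18·1 = 308.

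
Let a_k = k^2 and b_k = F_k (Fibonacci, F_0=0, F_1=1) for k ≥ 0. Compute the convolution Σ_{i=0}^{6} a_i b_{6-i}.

This is [x^6] in the product of the two ordinary generating functions.
Σ = 0·8 + 1·5 + 4·3 + 9·2 + 16·1 + 25·1 + 36·0 = 76.

76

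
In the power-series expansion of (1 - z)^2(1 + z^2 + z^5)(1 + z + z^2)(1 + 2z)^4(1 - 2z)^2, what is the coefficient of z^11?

28

(1 - z)^2 has coefficients 1,-2,1 for degrees 0…2.
(1 + z^2 + z^5) has coefficients 1,0,1,0,0,1,0,0,0,0,0,0 for degrees 0…11.
Multiplying by (1 + z + z^2) gives running coefficients 1,1,2,1,1,1,1,1,0,0,0,0 for degrees 0…11.
Multiplying by (1 + 2z)^4 gives running coefficients 1,9,34,73,105,113,97,81,80,72,48,16 for degrees 0…11.
Finally multiplying by (1 - 2z)^2, the product of all factors after the first has coefficients 1,5,2,-27,-51,-15,65,145,144,76,80,112 for degrees 0…11.
[z^11] = 1·112 − 2·80 + 1·76 = 28.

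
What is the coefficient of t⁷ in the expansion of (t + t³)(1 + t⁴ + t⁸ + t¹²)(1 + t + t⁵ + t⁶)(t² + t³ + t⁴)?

3

(t + t³) has coefficients 0,1,0,1 for degrees 0…3.
(1 + t⁴ + t⁸ + t¹²) has coefficients 1,0,0,0,1,0,0,0 for degrees 0…7.
Multiplying by (1 + t + t⁵ + t⁶) gives running coefficients 1,1,0,0,1,2,1,0 for degrees 0…7.
Finally multiplying by (t² + t³ + t⁴), the product of all factors after the first has coefficients 0,0,1,2,2,1,1,3 for degrees 0…7.
[t⁷] = 1·1 + 1·2 = 3.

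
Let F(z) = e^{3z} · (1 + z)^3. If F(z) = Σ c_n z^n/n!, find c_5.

3618

The EGF product rule gives c_5 = Σ_{k_1+k_2=5} C(5; k_1,k_2) · ∏ g_i(k_i), where e^{3z} gives (3)^k; (1+z)^3 gives the falling factorial (3)_k.
g_1(k) for k = 0…5: 1, 3, 9, 27, 81, 243.
g_2(k) for k = 0…5: 1, 3, 6, 6, 0, 0.
c_5 = Σ_k C(5,k)·g_1(k)·g_2(5−k) = 10·9·6 + 10·27·6 + 5·81·3 + 1·243·1 = 540 + 1620 + 1215 + 243 = 3618.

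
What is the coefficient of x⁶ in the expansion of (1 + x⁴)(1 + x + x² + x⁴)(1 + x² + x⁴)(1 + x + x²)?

10

(1 + x⁴) has coefficients 1,0,0,0,1 for degrees 0…4.
(1 + x + x² + x⁴) has coefficients 1,1,1,0,1,0,0 for degrees 0…6.
Multiplying by (1 + x² + x⁴) gives running coefficients 1,1,2,1,3,1,2 for degrees 0…6.
Finally multiplying by (1 + x + x²), the product of all factors after the first has coefficients 1,2,4,4,6,5,6 for degrees 0…6.
[x⁶] = 1·6 + 1·4 = 10.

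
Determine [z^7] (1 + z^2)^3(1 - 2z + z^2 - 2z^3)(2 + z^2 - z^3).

-34

(1 + z^2)^3 has coefficients 1,0,3,0,3,0,1 for degrees 0…6.
(1 - 2z + z^2 - 2z^3) has coefficients 1,-2,1,-2,0,0,0,0 for degrees 0…7.
Finally multiplying by (2 + z^2 - z^3), the product of all factors after the first has coefficients 2,-4,3,-7,3,-3,2,0 for degrees 0…7.
[z^7] = 1·0 + 3·(-3) + 3·(-7) + 1·(-4) = -34.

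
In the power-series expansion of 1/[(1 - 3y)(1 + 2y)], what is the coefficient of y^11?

105469

Partial fractions give a closed form: a_n = (3/5)·3^n + (2/5)·(-2)^n.
At n = 11: a_11 = 105469.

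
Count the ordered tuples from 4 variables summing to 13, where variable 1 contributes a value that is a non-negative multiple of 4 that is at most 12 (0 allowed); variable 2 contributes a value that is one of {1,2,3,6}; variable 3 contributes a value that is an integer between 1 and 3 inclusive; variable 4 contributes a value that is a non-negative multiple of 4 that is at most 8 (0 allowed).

The generating function for the choices is (1 + z⁴ + z⁸ + z¹²)·(z + z² + z³ + z⁶)·(z + z² + z³)·(1 + z⁴ + z⁸); the count is [z¹³].
(1 + z⁴ + z⁸ + z¹²) has coefficients 1,0,0,0,1,0,0,0,1,0,0,0,1 for degrees 0…12.
(z + z² + z³ + z⁶) has coefficients 0,1,1,1,0,0,1,0,0,0,0,0,0,0 for degrees 0…13.
Multiplying by (z + z² + z³) gives running coefficients 0,0,1,2,3,2,1,1,1,1,0,0,0,0 for degrees 0…13.
Finally multiplying by (1 + z⁴ + z⁸), the product of all factors after the first has coefficients 0,0,1,2,3,2,2,3,4,3,2,3,4,3 for degrees 0…13.
[z¹³] = 1·3 + 1·3 + 1·2 + 1·0 = 8.

8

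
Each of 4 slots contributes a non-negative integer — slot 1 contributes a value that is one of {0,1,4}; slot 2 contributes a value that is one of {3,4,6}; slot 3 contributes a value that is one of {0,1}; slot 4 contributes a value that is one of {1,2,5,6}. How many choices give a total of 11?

The generating function for the choices is (1 + t + t⁴)·(t³ + t⁴ + t⁶)·(1 + t)·(t + t² + t⁵ + t⁶); the count is [t¹¹].
(1 + t + t⁴) has coefficients 1,1,0,0,1 for degrees 0…4.
(t³ + t⁴ + t⁶) has coefficients 0,0,0,1,1,0,1,0,0,0,0,0 for degrees 0…11.
Multiplying by (1 + t) gives running coefficients 0,0,0,1,2,1,1,1,0,0,0,0 for degrees 0…11.
Finally multiplying by (t + t² + t⁵ + t⁶), the product of all factors after the first has coefficients 0,0,0,0,1,3,3,2,3,4,3,2 for degrees 0…11.
[t¹¹] = 1·2 + 1·3 + 1·2 = 7.

7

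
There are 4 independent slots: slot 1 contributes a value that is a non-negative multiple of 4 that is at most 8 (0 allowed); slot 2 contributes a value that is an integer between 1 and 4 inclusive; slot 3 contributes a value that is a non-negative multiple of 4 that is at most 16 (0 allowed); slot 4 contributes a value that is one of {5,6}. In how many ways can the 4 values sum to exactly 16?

6

The generating function for the choices is (1 + x⁴ + x⁸)·(x + x² + x³ + x⁴)·(1 + x⁴ + x⁸ + x¹² + x¹⁶)·(x⁵ + x⁶); the count is [x¹⁶].
(1 + x⁴ + x⁸) has coefficients 1,0,0,0,1,0,0,0,1 for degrees 0…8.
(x + x² + x³ + x⁴) has coefficients 0,1,1,1,1,0,0,0,0,0,0,0,0,0,0,0,0 for degrees 0…16.
Multiplying by (1 + x⁴ + x⁸ + x¹² + x¹⁶) gives running coefficients 0,1,1,1,1,1,1,1,1,1,1,1,1,1,1,1,1 for degrees 0…16.
Finally multiplying by (x⁵ + x⁶), the product of all factors after the first has coefficients 0,0,0,0,0,0,1,2,2,2,2,2,2,2,2,2,2 for degrees 0…16.
[x¹⁶] = 1·2 + 1·2 + 1·2 = 6.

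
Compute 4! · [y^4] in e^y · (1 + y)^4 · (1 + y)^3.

1961

The EGF product rule gives c_4 = Σ_{k_1+k_2+k_3=4} C(4; k_1,k_2,k_3) · ∏ g_i(k_i), where e^y gives (1)^k; (1+y)^4 gives the falling factorial (4)_k; (1+y)^3 gives the falling factorial (3)_k.
g_1(k) for k = 0…4: 1, 1, 1, 1, 1.
g_2(k) for k = 0…4: 1, 4, 12, 24, 24.
g_3(k) for k = 0…4: 1, 3, 6, 6, 0.
First combine the last two factors: h(k) = Σ_j C(k,j)·g_2(j)·g_3(k−j) for k = 0…4: 1, 7, 42, 210, 840.
c_4 = Σ_k C(4,k)·g_1(k)·h(4−k) = 1·1·840 + 4·1·210 + 6·1·42 + 4·1·7 + 1·1·1 = 840 + 840 + 252 + 28 + 1 = 1961.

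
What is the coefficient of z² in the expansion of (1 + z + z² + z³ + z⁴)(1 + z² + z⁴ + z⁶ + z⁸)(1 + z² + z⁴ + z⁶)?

(1 + z + z² + z³ + z⁴) has coefficients 1,1,1 for degrees 0…2.
(1 + z² + z⁴ + z⁶ + z⁸) has coefficients 1,0,1 for degrees 0…2.
Finally multiplying by (1 + z² + z⁴ + z⁶), the product of all factors after the first has coefficients 1,0,2 for degrees 0…2.
[z²] = 1·2 + 1·0 + 1·1 = 3.

3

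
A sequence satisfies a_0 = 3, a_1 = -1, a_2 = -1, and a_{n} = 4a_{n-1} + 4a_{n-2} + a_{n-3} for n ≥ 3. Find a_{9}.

-67797

The ordinary generating function has denominator 1 - 4z - 4z^2 - z^3.
Iterating the recurrence: a_0,…,a_{9} = 3, -1, -1, -5, -25, -121, -589, -2865, -13937, -67797.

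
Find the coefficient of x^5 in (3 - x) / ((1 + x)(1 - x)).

Partial fractions give a closed form: a_n = (2)·(-1)^n + (1)·1^n.
At n = 5: a_5 = -1.

-1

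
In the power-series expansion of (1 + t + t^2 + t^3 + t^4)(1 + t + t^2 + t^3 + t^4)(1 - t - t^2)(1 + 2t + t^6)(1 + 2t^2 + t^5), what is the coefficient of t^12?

(1 + t + t^2 + t^3 + t^4) has coefficients 1,1,1,1,1 for degrees 0…4.
(1 + t + t^2 + t^3 + t^4) has coefficients 1,1,1,1,1,0,0,0,0,0,0,0,0 for degrees 0…12.
Multiplying by (1 - t - t^2) gives running coefficients 1,0,-1,-1,-1,-2,-1,0,0,0,0,0,0 for degrees 0…12.
Multiplying by (1 + 2t + t^6) gives running coefficients 1,2,-1,-3,-3,-4,-4,-2,-1,-1,-1,-2,-1 for degrees 0…12.
Finally multiplying by (1 + 2t^2 + t^5), the product of all factors after the first has coefficients 1,2,1,1,-5,-9,-8,-11,-12,-8,-7,-8,-5 for degrees 0…12.
[t^12] = 1·(-5) + 1·(-8) + 1·(-7) + 1·(-8) + 1·(-12) = -40.

-40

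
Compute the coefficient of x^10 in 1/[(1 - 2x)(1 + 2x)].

Partial fractions give a closed form: a_n = (1/2)·2^n + (1/2)·(-2)^n.
At n = 10: a_10 = 1024.

1024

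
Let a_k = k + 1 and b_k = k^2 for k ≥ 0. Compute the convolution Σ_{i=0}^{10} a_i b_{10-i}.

This is [x^10] in the product of the two ordinary generating functions.
Σ = 1·100 + 2·81 + 3·64 + 4·49 + 5·36 + 6·25 + 7·16 + 8·9 + 9·4 + 10·1 + 11·0 = 1210.

1210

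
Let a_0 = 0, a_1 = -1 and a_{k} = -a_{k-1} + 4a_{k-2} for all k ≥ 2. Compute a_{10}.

The ordinary generating function has denominator 1 + y - 4y^2.
Iterating the recurrence: a_0,…,a_{10} = 0, -1, 1, -5, 9, -29, 65, -181, 441, -1165, 2929.

2929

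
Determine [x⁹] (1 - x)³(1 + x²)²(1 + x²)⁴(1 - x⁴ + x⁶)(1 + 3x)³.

372

(1 - x)³ has coefficients 1,-3,3,-1 for degrees 0…3.
(1 + x²)² has coefficients 1,0,2,0,1,0,0,0,0,0 for degrees 0…9.
Multiplying by (1 + x²)⁴ gives running coefficients 1,0,6,0,15,0,20,0,15,0 for degrees 0…9.
Multiplying by (1 - x⁴ + x⁶) gives running coefficients 1,0,6,0,14,0,15,0,6,0 for degrees 0…9.
Finally multiplying by (1 + 3x)³, the product of all factors after the first has coefficients 1,9,33,81,176,288,393,513,411,459 for degrees 0…9.
[x⁹] = 1·459 − 3·411 + 3·513 − 1·393 = 372.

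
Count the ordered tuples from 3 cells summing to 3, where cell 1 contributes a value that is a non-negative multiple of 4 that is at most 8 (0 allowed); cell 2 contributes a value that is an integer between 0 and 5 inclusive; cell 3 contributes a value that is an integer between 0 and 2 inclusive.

3

The generating function for the choices is (1 + z^4 + z^8)·(1 + z + z^2 + z^3 + z^4 + z^5)·(1 + z + z^2); the count is [z^3].
(1 + z^4 + z^8) has coefficients 1,0,0,0 for degrees 0…3.
(1 + z + z^2 + z^3 + z^4 + z^5) has coefficients 1,1,1,1 for degrees 0…3.
Finally multiplying by (1 + z + z^2), the product of all factors after the first has coefficients 1,2,3,3 for degrees 0…3.
[z^3] = 1·3 = 3.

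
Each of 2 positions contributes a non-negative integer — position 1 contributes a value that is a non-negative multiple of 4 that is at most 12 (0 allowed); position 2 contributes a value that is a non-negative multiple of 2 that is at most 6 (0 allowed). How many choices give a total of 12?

2

The generating function for the choices is (1 + z^4 + z^8 + z^12)·(1 + z^2 + z^4 + z^6); the count is [z^12].
(1 + z^4 + z^8 + z^12) has coefficients 1,0,0,0,1,0,0,0,1,0,0,0,1 for degrees 0…12.
(1 + z^2 + z^4 + z^6) has coefficients 1,0,1,0,1,0,1,0,0,0,0,0,0 for degrees 0…12.
[z^12] = 1·0 + 1·0 + 1·1 + 1·1 = 2.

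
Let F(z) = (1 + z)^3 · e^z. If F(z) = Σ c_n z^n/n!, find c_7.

358

The EGF product rule gives c_7 = Σ_{k_1+k_2=7} C(7; k_1,k_2) · ∏ g_i(k_i), where (1+z)^3 gives the falling factorial (3)_k; e^z gives (1)^k.
g_1(k) for k = 0…7: 1, 3, 6, 6, 0, 0, 0, 0.
g_2(k) for k = 0…7: 1, 1, 1, 1, 1, 1, 1, 1.
c_7 = Σ_k C(7,k)·g_1(k)·g_2(7−k) = 1·1·1 + 7·3·1 + 21·6·1 + 35·6·1 = 1 + 21 + 126 + 210 = 358.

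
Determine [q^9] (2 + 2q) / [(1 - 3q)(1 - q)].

Partial fractions give a closed form: a_n = (4)·3^n + (-2)·1^n.
At n = 9: a_9 = 78730.

78730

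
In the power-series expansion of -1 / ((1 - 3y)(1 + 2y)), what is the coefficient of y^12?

-320503

The denominator gives the recurrence a_n = a_(n−1) + 6a_(n−2) for n ≥ 2; the numerator fixes a_0 = -1, a_1 = -1.
Iterating: -1, -1, -7, -13, -55, -133, -463, -1261, -4039, -11605, -35839, -105469, -320503, so a_12 = -320503.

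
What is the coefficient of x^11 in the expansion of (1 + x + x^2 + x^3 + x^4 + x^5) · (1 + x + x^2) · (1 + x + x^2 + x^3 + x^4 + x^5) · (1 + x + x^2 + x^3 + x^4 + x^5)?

61

(1 + x + x^2 + x^3 + x^4 + x^5) has coefficients 1,1,1,1,1,1 for degrees 0…5.
(1 + x + x^2) has coefficients 1,1,1,0,0,0,0,0,0,0,0,0 for degrees 0…11.
Multiplying by (1 + x + x^2 + x^3 + x^4 + x^5) gives running coefficients 1,2,3,3,3,3,2,1,0,0,0,0 for degrees 0…11.
Finally multiplying by (1 + x + x^2 + x^3 + x^4 + x^5), the product of all factors after the first has coefficients 1,3,6,9,12,15,16,15,12,9,6,3 for degrees 0…11.
[x^11] = 1·3 + 1·6 + 1·9 + 1·12 + 1·15 + 1·16 = 61.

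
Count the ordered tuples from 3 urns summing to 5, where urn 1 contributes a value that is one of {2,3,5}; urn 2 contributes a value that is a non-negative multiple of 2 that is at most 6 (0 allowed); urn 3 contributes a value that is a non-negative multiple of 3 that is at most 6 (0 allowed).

The generating function for the choices is (z² + z³ + z⁵)·(1 + z² + z⁴ + z⁶)·(1 + z³ + z⁶); the count is [z⁵].
(z² + z³ + z⁵) has coefficients 0,0,1,1,0,1 for degrees 0…5.
(1 + z² + z⁴ + z⁶) has coefficients 1,0,1,0,1,0 for degrees 0…5.
Finally multiplying by (1 + z³ + z⁶), the product of all factors after the first has coefficients 1,0,1,1,1,1 for degrees 0…5.
[z⁵] = 1·1 + 1·1 + 1·1 = 3.

3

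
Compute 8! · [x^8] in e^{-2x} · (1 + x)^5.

The EGF product rule gives c_8 = Σ_{k_1+k_2=8} C(8; k_1,k_2) · ∏ g_i(k_i), where e^{-2x} gives (-2)^k; (1+x)^5 gives the falling factorial (5)_k.
g_1(k) for k = 0…8: 1, -2, 4, -8, 16, -32, 64, -128, 256.
g_2(k) for k = 0…8: 1, 5, 20, 60, 120, 120, 0, 0, 0.
c_8 = Σ_k C(8,k)·g_1(k)·g_2(8−k) = 56·(-8)·120 + 70·16·120 + 56·(-32)·60 + 28·64·20 + 8·(-128)·5 + 1·256·1 = −53760 + 134400 − 107520 + 35840 − 5120 + 256 = 4096.

4096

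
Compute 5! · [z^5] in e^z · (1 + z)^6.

4051

The EGF product rule gives c_5 = Σ_{k_1+k_2=5} C(5; k_1,k_2) · ∏ g_i(k_i), where e^z gives (1)^k; (1+z)^6 gives the falling factorial (6)_k.
g_1(k) for k = 0…5: 1, 1, 1, 1, 1, 1.
g_2(k) for k = 0…5: 1, 6, 30, 120, 360, 720.
c_5 = Σ_k C(5,k)·g_1(k)·g_2(5−k) = 1·1·720 + 5·1·360 + 10·1·120 + 10·1·30 + 5·1·6 + 1·1·1 = 720 + 1800 + 1200 + 300 + 30 + 1 = 4051.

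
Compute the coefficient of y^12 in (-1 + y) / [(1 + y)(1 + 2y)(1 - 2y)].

The denominator gives the recurrence a_n = −a_(n−1) + 4a_(n−2) + 4a_(n−3) for n ≥ 3; the numerator fixes a_0 = -1, a_1 = 2, a_2 = -6.
Iterating: -1, 2, -6, 10, -26, 42, -106, 170, -426, 682, -1706, 2730, -6826, so a_12 = -6826.

-6826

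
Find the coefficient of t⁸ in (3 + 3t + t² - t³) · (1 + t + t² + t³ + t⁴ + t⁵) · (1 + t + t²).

2

(3 + 3t + t² - t³) has coefficients 3,3,1,-1 for degrees 0…3.
(1 + t + t² + t³ + t⁴ + t⁵) has coefficients 1,1,1,1,1,1,0,0,0 for degrees 0…8.
Finally multiplying by (1 + t + t²), the product of all factors after the first has coefficients 1,2,3,3,3,3,2,1,0 for degrees 0…8.
[t⁸] = 3·0 + 3·1 + 1·2 − 1·3 = 2.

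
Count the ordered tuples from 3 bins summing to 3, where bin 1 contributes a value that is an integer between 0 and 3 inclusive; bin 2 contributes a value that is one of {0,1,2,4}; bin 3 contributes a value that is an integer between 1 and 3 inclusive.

The generating function for the choices is (1 + x + x² + x³)·(1 + x + x² + x⁴)·(x + x² + x³); the count is [x³].
(1 + x + x² + x³) has coefficients 1,1,1,1 for degrees 0…3.
(1 + x + x² + x⁴) has coefficients 1,1,1,0 for degrees 0…3.
Finally multiplying by (x + x² + x³), the product of all factors after the first has coefficients 0,1,2,3 for degrees 0…3.
[x³] = 1·3 + 1·2 + 1·1 + 1·0 = 6.

6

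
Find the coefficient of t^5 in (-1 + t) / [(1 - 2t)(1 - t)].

-32

The denominator gives the recurrence a_n = 3a_(n−1) − 2a_(n−2) for n ≥ 3; the numerator fixes a_0 = -1, a_1 = -2, a_2 = -4.
Iterating: -1, -2, -4, -8, -16, -32, so a_5 = -32.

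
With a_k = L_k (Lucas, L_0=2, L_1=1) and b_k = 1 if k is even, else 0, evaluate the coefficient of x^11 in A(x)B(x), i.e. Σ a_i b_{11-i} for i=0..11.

The convolution is the x^11 coefficient of A(x)B(x).
Σ = 2·0 + 1·1 + 3·0 + 4·1 + 7·0 + 11·1 + 18·0 + 29·1 + 47·0 + 76·1 + 123·0 + 199·1 = 320.

320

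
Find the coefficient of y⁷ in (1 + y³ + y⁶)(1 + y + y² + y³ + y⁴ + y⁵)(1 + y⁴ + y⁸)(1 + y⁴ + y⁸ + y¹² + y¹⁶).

6

(1 + y³ + y⁶) has coefficients 1,0,0,1,0,0,1 for degrees 0…6.
(1 + y + y² + y³ + y⁴ + y⁵) has coefficients 1,1,1,1,1,1,0,0 for degrees 0…7.
Multiplying by (1 + y⁴ + y⁸) gives running coefficients 1,1,1,1,2,2,1,1 for degrees 0…7.
Finally multiplying by (1 + y⁴ + y⁸ + y¹² + y¹⁶), the product of all factors after the first has coefficients 1,1,1,1,3,3,2,2 for degrees 0…7.
[y⁷] = 1·2 + 1·3 + 1·1 = 6.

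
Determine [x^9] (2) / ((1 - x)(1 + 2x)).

-682

Partial fractions give a closed form: a_n = (2/3)·1^n + (4/3)·(-2)^n.
At n = 9: a_9 = -682.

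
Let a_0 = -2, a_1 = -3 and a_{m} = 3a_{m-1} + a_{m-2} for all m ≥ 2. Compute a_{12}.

-1684802

The ordinary generating function has denominator 1 - 3y - y^2.
Iterating the recurrence: a_0,…,a_{12} = -2, -3, -11, -36, -119, -393, -1298, -4287, -14159, -46764, -154451, -510117, -1684802.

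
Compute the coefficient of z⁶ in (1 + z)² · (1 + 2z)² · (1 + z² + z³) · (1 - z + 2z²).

(1 + z)² has coefficients 1,2,1 for degrees 0…2.
(1 + 2z)² has coefficients 1,4,4,0,0,0,0 for degrees 0…6.
Multiplying by (1 + z² + z³) gives running coefficients 1,4,5,5,8,4,0 for degrees 0…6.
Finally multiplying by (1 - z + 2z²), the product of all factors after the first has coefficients 1,3,3,8,13,6,12 for degrees 0…6.
[z⁶] = 1·12 + 2·6 + 1·13 = 37.

37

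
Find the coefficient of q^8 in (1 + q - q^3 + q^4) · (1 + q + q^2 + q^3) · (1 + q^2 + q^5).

1

(1 + q - q^3 + q^4) has coefficients 1,1,0,-1,1 for degrees 0…4.
(1 + q + q^2 + q^3) has coefficients 1,1,1,1,0,0,0,0,0 for degrees 0…8.
Finally multiplying by (1 + q^2 + q^5), the product of all factors after the first has coefficients 1,1,2,2,1,2,1,1,1 for degrees 0…8.
[q^8] = 1·1 + 1·1 − 1·2 + 1·1 = 1.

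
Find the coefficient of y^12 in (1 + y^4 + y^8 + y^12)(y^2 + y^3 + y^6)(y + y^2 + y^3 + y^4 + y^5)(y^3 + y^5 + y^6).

9

(1 + y^4 + y^8 + y^12) has coefficients 1,0,0,0,1,0,0,0,1,0,0,0,1 for degrees 0…12.
(y^2 + y^3 + y^6) has coefficients 0,0,1,1,0,0,1,0,0,0,0,0,0 for degrees 0…12.
Multiplying by (y + y^2 + y^3 + y^4 + y^5) gives running coefficients 0,0,0,1,2,2,2,3,2,1,1,1,0 for degrees 0…12.
Finally multiplying by (y^3 + y^5 + y^6), the product of all factors after the first has coefficients 0,0,0,0,0,0,1,2,3,5,7,6,6 for degrees 0…12.
[y^12] = 1·6 + 1·3 + 1·0 + 1·0 = 9.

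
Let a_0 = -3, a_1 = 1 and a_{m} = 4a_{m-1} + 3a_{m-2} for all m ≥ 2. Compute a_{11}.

-3853841

The ordinary generating function has denominator 1 - 4y - 3y^2.
Iterating the recurrence: a_0,…,a_{11} = -3, 1, -5, -17, -83, -383, -1781, -8273, -38435, -178559, -829541, -3853841.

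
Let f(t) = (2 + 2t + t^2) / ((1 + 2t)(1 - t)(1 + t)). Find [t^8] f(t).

427

The denominator gives the recurrence a_n = −2a_(n−1) + a_(n−2) + 2a_(n−3) for n ≥ 3; the numerator fixes a_0 = 2, a_1 = -2, a_2 = 7.
Iterating: 2, -2, 7, -12, 27, -52, 107, -212, 427, so a_8 = 427.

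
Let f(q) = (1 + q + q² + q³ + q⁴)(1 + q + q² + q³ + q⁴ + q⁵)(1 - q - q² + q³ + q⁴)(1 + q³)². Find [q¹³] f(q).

12

(1 + q + q² + q³ + q⁴) has coefficients 1,1,1,1,1 for degrees 0…4.
(1 + q + q² + q³ + q⁴ + q⁵) has coefficients 1,1,1,1,1,1,0,0,0,0,0,0,0,0 for degrees 0…13.
Multiplying by (1 - q - q² + q³ + q⁴) gives running coefficients 1,0,-1,0,1,1,0,1,2,1,0,0,0,0 for degrees 0…13.
Finally multiplying by (1 + q³)², the product of all factors after the first has coefficients 1,0,-1,2,1,-1,1,3,3,1,3,5,2,1 for degrees 0…13.
[q¹³] = 1·1 + 1·2 + 1·5 + 1·3 + 1·1 = 12.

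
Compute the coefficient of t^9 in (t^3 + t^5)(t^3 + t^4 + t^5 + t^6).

2

(t^3 + t^5) has coefficients 0,0,0,1,0,1 for degrees 0…5.
(t^3 + t^4 + t^5 + t^6) has coefficients 0,0,0,1,1,1,1,0,0,0 for degrees 0…9.
[t^9] = 1·1 + 1·1 = 2.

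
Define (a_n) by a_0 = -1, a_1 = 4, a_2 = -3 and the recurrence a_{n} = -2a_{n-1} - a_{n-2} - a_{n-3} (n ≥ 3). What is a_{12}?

-686

The ordinary generating function has denominator 1 + 2y + y^2 + y^3.
Iterating the recurrence: a_0,…,a_{12} = -1, 4, -3, 3, -7, 14, -24, 41, -72, 127, -223, 391, -686.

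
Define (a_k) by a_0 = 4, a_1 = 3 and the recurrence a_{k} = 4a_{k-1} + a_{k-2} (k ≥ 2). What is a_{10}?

The ordinary generating function has denominator 1 - 4z - z^2.
Iterating the recurrence: a_0,…,a_{10} = 4, 3, 16, 67, 284, 1203, 5096, 21587, 91444, 387363, 1640896.

1640896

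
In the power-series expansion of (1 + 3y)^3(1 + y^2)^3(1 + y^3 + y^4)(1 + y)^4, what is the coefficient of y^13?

1850

(1 + 3y)^3 has coefficients 1,9,27,27 for degrees 0…3.
(1 + y^2)^3 has coefficients 1,0,3,0,3,0,1,0,0,0,0,0,0,0 for degrees 0…13.
Multiplying by (1 + y^3 + y^4) gives running coefficients 1,0,3,1,4,3,4,3,3,1,1,0,0,0 for degrees 0…13.
Finally multiplying by (1 + y)^4, the product of all factors after the first has coefficients 1,4,9,17,27,37,47,54,55,50,39,25,13,5 for degrees 0…13.
[y^13] = 1·5 + 9·13 + 27·25 + 27·39 = 1850.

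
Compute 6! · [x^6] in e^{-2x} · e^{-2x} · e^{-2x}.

46656

The EGF product rule gives c_6 = Σ_{k_1+k_2+k_3=6} C(6; k_1,k_2,k_3) · ∏ g_i(k_i), where e^{-2x} gives (-2)^k; e^{-2x} gives (-2)^k; e^{-2x} gives (-2)^k.
g_1(k) for k = 0…6: 1, -2, 4, -8, 16, -32, 64.
g_2(k) for k = 0…6: 1, -2, 4, -8, 16, -32, 64.
g_3(k) for k = 0…6: 1, -2, 4, -8, 16, -32, 64.
First combine the last two factors: h(k) = Σ_j C(k,j)·g_2(j)·g_3(k−j) for k = 0…6: 1, -4, 16, -64, 256, -1024, 4096.
c_6 = Σ_k C(6,k)·g_1(k)·h(6−k) = 1·1·4096 + 6·(-2)·(-1024) + 15·4·256 + 20·(-8)·(-64) + 15·16·16 + 6·(-32)·(-4) + 1·64·1 = 4096 + 12288 + 15360 + 10240 + 3840 + 768 + 64 = 46656.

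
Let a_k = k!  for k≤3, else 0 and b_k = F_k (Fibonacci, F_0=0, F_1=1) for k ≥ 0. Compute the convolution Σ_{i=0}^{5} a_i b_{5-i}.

18

The convolution is the t^5 coefficient of A(t)B(t).
Σ = 1·5 + 1·3 + 2·2 + 6·1 + 0·1 + 0·0 = 18.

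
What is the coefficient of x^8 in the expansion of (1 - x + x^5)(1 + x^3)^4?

(1 - x + x^5) has coefficients 1,-1,0,0,0,1 for degrees 0…5.
(1 + x^3)^4 has coefficients 1,0,0,4,0,0,6,0,0 for degrees 0…8.
[x^8] = 1·0 − 1·0 + 1·4 = 4.

4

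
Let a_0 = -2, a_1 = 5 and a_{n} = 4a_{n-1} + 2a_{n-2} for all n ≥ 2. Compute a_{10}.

The ordinary generating function has denominator 1 - 4x - 2x^2.
Iterating the recurrence: a_0,…,a_{10} = -2, 5, 16, 74, 328, 1460, 6496, 28904, 128608, 572240, 2546176.

2546176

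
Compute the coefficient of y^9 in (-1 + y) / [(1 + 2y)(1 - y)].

512

Partial fractions give a closed form: a_n = (-1)·(-2)^n.
At n = 9: a_9 = 512.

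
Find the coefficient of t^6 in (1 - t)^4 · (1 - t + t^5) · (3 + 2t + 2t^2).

(1 - t)^4 has coefficients 1,-4,6,-4,1 for degrees 0…4.
(1 - t + t^5) has coefficients 1,-1,0,0,0,1,0 for degrees 0…6.
Finally multiplying by (3 + 2t + 2t^2), the product of all factors after the first has coefficients 3,-1,0,-2,0,3,2 for degrees 0…6.
[t^6] = 1·2 − 4·3 + 6·0 − 4·(-2) + 1·0 = -2.

-2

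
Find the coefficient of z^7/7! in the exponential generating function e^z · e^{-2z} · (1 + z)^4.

-225

The EGF product rule gives c_7 = Σ_{k_1+k_2+k_3=7} C(7; k_1,k_2,k_3) · ∏ g_i(k_i), where e^z gives (1)^k; e^{-2z} gives (-2)^k; (1+z)^4 gives the falling factorial (4)_k.
g_1(k) for k = 0…7: 1, 1, 1, 1, 1, 1, 1, 1.
g_2(k) for k = 0…7: 1, -2, 4, -8, 16, -32, 64, -128.
g_3(k) for k = 0…7: 1, 4, 12, 24, 24, 0, 0, 0.
First combine the last two factors: h(k) = Σ_j C(k,j)·g_2(j)·g_3(k−j) for k = 0…7: 1, 2, 0, -8, 8, 48, -224, 320.
c_7 = Σ_k C(7,k)·g_1(k)·h(7−k) = 1·1·320 + 7·1·(-224) + 21·1·48 + 35·1·8 + 35·1·(-8) + 7·1·2 + 1·1·1 = 320 − 1568 + 1008 + 280 − 280 + 14 + 1 = -225.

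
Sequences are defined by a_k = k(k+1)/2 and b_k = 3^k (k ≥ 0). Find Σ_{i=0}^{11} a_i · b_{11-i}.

Write out a_i and b_{11-i} for i = 0,…,11 and sum the products.
Σ = 0·177147 + 1·59049 + 3·19683 + 6·6561 + 10·2187 + 15·729 + 21·243 + 28·81 + 36·27 + 45·9 + 55·3 + 66·1 = 199248.

199248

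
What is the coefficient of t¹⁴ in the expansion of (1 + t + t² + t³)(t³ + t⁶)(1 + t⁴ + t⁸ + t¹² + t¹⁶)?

(1 + t + t² + t³) has coefficients 1,1,1,1 for degrees 0…3.
(t³ + t⁶) has coefficients 0,0,0,1,0,0,1,0,0,0,0,0,0,0,0 for degrees 0…14.
Finally multiplying by (1 + t⁴ + t⁸ + t¹² + t¹⁶), the product of all factors after the first has coefficients 0,0,0,1,0,0,1,1,0,0,1,1,0,0,1 for degrees 0…14.
[t¹⁴] = 1·1 + 1·0 + 1·0 + 1·1 = 2.

2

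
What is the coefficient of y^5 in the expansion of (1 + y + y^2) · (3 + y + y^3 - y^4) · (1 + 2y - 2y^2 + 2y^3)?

(1 + y + y^2) has coefficients 1,1,1 for degrees 0…2.
(3 + y + y^3 - y^4) has coefficients 3,1,0,1,-1,0 for degrees 0…5.
Finally multiplying by (1 + 2y - 2y^2 + 2y^3), the product of all factors after the first has coefficients 3,7,-4,5,3,-4 for degrees 0…5.
[y^5] = 1·(-4) + 1·3 + 1·5 = 4.

4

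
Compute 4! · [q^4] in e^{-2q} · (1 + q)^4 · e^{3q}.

209

The EGF product rule gives c_4 = Σ_{k_1+k_2+k_3=4} C(4; k_1,k_2,k_3) · ∏ g_i(k_i), where e^{-2q} gives (-2)^k; (1+q)^4 gives the falling factorial (4)_k; e^{3q} gives (3)^k.
g_1(k) for k = 0…4: 1, -2, 4, -8, 16.
g_2(k) for k = 0…4: 1, 4, 12, 24, 24.
g_3(k) for k = 0…4: 1, 3, 9, 27, 81.
First combine the last two factors: h(k) = Σ_j C(k,j)·g_2(j)·g_3(k−j) for k = 0…4: 1, 7, 45, 267, 1473.
c_4 = Σ_k C(4,k)·g_1(k)·h(4−k) = 1·1·1473 + 4·(-2)·267 + 6·4·45 + 4·(-8)·7 + 1·16·1 = 1473 − 2136 + 1080 − 224 + 16 = 209.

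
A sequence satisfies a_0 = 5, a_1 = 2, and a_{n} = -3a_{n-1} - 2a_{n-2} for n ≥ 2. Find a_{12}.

The ordinary generating function has denominator 1 + 3q + 2q^2.
Iterating the recurrence: a_0,…,a_{12} = 5, 2, -16, 44, -100, 212, -436, 884, -1780, 3572, -7156, 14324, -28660.

-28660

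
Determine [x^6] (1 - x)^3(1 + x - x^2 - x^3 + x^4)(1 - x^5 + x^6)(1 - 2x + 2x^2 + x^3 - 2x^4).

(1 - x)^3 has coefficients 1,-3,3,-1 for degrees 0…3.
(1 + x - x^2 - x^3 + x^4) has coefficients 1,1,-1,-1,1,0,0 for degrees 0…6.
Multiplying by (1 - x^5 + x^6) gives running coefficients 1,1,-1,-1,1,-1,0 for degrees 0…6.
Finally multiplying by (1 - 2x + 2x^2 + x^3 - 2x^4), the product of all factors after the first has coefficients 1,-1,-1,4,0,-8,5 for degrees 0…6.
[x^6] = 1·5 − 3·(-8) + 3·0 − 1·4 = 25.

25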